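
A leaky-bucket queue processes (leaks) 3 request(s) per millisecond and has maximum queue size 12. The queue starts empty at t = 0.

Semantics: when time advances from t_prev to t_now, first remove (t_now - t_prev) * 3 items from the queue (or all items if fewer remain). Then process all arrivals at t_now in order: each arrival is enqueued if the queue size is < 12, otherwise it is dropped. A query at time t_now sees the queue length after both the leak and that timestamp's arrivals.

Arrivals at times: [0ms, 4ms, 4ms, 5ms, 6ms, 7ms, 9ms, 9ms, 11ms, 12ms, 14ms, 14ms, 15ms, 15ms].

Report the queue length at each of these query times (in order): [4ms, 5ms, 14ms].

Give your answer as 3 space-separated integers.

Answer: 2 1 2

Derivation:
Queue lengths at query times:
  query t=4ms: backlog = 2
  query t=5ms: backlog = 1
  query t=14ms: backlog = 2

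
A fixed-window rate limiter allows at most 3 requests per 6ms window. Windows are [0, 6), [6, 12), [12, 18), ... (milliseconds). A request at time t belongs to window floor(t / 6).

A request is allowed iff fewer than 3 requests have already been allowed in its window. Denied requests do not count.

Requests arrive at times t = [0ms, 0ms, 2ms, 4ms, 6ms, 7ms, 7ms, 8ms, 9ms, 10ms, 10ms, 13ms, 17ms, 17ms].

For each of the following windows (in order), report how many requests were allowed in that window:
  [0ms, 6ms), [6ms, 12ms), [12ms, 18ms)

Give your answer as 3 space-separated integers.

Answer: 3 3 3

Derivation:
Processing requests:
  req#1 t=0ms (window 0): ALLOW
  req#2 t=0ms (window 0): ALLOW
  req#3 t=2ms (window 0): ALLOW
  req#4 t=4ms (window 0): DENY
  req#5 t=6ms (window 1): ALLOW
  req#6 t=7ms (window 1): ALLOW
  req#7 t=7ms (window 1): ALLOW
  req#8 t=8ms (window 1): DENY
  req#9 t=9ms (window 1): DENY
  req#10 t=10ms (window 1): DENY
  req#11 t=10ms (window 1): DENY
  req#12 t=13ms (window 2): ALLOW
  req#13 t=17ms (window 2): ALLOW
  req#14 t=17ms (window 2): ALLOW

Allowed counts by window: 3 3 3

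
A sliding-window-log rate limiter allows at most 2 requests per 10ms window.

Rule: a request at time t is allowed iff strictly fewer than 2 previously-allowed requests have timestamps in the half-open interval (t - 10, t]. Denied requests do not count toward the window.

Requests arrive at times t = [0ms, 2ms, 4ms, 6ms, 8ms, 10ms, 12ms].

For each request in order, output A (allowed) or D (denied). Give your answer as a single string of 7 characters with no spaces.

Answer: AADDDAA

Derivation:
Tracking allowed requests in the window:
  req#1 t=0ms: ALLOW
  req#2 t=2ms: ALLOW
  req#3 t=4ms: DENY
  req#4 t=6ms: DENY
  req#5 t=8ms: DENY
  req#6 t=10ms: ALLOW
  req#7 t=12ms: ALLOW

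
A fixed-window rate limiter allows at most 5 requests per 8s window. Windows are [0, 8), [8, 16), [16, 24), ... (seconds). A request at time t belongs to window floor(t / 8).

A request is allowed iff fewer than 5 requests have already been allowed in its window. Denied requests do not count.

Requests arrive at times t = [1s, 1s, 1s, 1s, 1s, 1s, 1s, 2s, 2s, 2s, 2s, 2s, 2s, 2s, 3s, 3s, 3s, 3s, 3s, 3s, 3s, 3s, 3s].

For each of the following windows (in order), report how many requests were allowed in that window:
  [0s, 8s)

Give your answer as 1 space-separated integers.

Processing requests:
  req#1 t=1s (window 0): ALLOW
  req#2 t=1s (window 0): ALLOW
  req#3 t=1s (window 0): ALLOW
  req#4 t=1s (window 0): ALLOW
  req#5 t=1s (window 0): ALLOW
  req#6 t=1s (window 0): DENY
  req#7 t=1s (window 0): DENY
  req#8 t=2s (window 0): DENY
  req#9 t=2s (window 0): DENY
  req#10 t=2s (window 0): DENY
  req#11 t=2s (window 0): DENY
  req#12 t=2s (window 0): DENY
  req#13 t=2s (window 0): DENY
  req#14 t=2s (window 0): DENY
  req#15 t=3s (window 0): DENY
  req#16 t=3s (window 0): DENY
  req#17 t=3s (window 0): DENY
  req#18 t=3s (window 0): DENY
  req#19 t=3s (window 0): DENY
  req#20 t=3s (window 0): DENY
  req#21 t=3s (window 0): DENY
  req#22 t=3s (window 0): DENY
  req#23 t=3s (window 0): DENY

Allowed counts by window: 5

Answer: 5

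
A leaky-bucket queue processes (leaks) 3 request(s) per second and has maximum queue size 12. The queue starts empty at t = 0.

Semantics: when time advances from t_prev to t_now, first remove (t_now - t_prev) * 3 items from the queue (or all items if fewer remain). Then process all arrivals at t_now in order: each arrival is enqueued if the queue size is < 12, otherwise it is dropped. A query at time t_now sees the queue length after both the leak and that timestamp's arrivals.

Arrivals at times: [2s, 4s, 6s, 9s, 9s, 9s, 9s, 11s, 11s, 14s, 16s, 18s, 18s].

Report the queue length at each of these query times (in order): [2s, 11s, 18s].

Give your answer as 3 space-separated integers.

Answer: 1 2 2

Derivation:
Queue lengths at query times:
  query t=2s: backlog = 1
  query t=11s: backlog = 2
  query t=18s: backlog = 2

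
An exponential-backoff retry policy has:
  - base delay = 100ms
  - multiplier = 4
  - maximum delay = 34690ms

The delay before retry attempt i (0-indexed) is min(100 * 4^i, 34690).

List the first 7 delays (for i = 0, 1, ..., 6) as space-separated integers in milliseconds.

Computing each delay:
  i=0: min(100*4^0, 34690) = 100
  i=1: min(100*4^1, 34690) = 400
  i=2: min(100*4^2, 34690) = 1600
  i=3: min(100*4^3, 34690) = 6400
  i=4: min(100*4^4, 34690) = 25600
  i=5: min(100*4^5, 34690) = 34690
  i=6: min(100*4^6, 34690) = 34690

Answer: 100 400 1600 6400 25600 34690 34690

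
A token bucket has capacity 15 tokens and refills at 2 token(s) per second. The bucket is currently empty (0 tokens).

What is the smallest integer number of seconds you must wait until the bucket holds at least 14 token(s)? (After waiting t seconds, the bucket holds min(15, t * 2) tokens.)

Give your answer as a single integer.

Answer: 7

Derivation:
Need t * 2 >= 14, so t >= 14/2.
Smallest integer t = ceil(14/2) = 7.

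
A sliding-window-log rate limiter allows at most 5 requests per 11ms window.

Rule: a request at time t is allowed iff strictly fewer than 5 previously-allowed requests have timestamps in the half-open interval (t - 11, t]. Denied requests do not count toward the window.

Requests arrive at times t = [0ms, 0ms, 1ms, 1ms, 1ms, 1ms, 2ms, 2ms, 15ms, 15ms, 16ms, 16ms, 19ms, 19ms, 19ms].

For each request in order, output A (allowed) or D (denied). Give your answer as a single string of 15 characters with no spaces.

Tracking allowed requests in the window:
  req#1 t=0ms: ALLOW
  req#2 t=0ms: ALLOW
  req#3 t=1ms: ALLOW
  req#4 t=1ms: ALLOW
  req#5 t=1ms: ALLOW
  req#6 t=1ms: DENY
  req#7 t=2ms: DENY
  req#8 t=2ms: DENY
  req#9 t=15ms: ALLOW
  req#10 t=15ms: ALLOW
  req#11 t=16ms: ALLOW
  req#12 t=16ms: ALLOW
  req#13 t=19ms: ALLOW
  req#14 t=19ms: DENY
  req#15 t=19ms: DENY

Answer: AAAAADDDAAAAADD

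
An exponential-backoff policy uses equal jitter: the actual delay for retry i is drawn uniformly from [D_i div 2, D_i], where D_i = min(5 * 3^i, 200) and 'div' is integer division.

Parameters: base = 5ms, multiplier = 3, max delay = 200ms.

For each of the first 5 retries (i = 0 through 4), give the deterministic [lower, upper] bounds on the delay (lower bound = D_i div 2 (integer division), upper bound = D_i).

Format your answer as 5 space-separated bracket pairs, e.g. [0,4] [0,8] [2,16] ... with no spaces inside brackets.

Answer: [2,5] [7,15] [22,45] [67,135] [100,200]

Derivation:
Computing bounds per retry:
  i=0: D_i=min(5*3^0,200)=5, bounds=[2,5]
  i=1: D_i=min(5*3^1,200)=15, bounds=[7,15]
  i=2: D_i=min(5*3^2,200)=45, bounds=[22,45]
  i=3: D_i=min(5*3^3,200)=135, bounds=[67,135]
  i=4: D_i=min(5*3^4,200)=200, bounds=[100,200]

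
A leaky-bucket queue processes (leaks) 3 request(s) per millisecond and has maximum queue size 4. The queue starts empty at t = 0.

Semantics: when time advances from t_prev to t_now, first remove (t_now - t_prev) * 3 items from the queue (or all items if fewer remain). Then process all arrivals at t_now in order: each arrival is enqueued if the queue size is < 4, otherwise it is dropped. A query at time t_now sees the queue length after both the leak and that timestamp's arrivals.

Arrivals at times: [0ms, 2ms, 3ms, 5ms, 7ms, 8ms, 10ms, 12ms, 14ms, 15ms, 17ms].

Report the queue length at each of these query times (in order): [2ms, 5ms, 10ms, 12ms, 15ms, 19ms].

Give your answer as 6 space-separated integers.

Queue lengths at query times:
  query t=2ms: backlog = 1
  query t=5ms: backlog = 1
  query t=10ms: backlog = 1
  query t=12ms: backlog = 1
  query t=15ms: backlog = 1
  query t=19ms: backlog = 0

Answer: 1 1 1 1 1 0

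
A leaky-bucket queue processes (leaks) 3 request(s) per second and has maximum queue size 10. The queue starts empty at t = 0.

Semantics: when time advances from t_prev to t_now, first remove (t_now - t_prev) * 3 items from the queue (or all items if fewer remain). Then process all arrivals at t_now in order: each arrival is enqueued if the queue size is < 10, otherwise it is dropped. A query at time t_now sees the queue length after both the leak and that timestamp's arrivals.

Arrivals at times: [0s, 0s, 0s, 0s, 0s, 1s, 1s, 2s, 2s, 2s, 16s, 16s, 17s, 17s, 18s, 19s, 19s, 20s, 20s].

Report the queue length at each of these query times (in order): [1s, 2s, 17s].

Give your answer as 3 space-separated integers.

Answer: 4 4 2

Derivation:
Queue lengths at query times:
  query t=1s: backlog = 4
  query t=2s: backlog = 4
  query t=17s: backlog = 2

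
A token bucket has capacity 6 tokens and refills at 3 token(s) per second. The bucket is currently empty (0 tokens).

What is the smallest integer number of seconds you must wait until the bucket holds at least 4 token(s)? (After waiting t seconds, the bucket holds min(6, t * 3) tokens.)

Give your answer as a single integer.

Answer: 2

Derivation:
Need t * 3 >= 4, so t >= 4/3.
Smallest integer t = ceil(4/3) = 2.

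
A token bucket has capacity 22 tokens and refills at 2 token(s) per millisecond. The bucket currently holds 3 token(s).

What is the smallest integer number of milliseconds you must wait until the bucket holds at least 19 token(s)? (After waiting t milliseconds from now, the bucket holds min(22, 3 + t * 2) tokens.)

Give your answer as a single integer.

Need 3 + t * 2 >= 19, so t >= 16/2.
Smallest integer t = ceil(16/2) = 8.

Answer: 8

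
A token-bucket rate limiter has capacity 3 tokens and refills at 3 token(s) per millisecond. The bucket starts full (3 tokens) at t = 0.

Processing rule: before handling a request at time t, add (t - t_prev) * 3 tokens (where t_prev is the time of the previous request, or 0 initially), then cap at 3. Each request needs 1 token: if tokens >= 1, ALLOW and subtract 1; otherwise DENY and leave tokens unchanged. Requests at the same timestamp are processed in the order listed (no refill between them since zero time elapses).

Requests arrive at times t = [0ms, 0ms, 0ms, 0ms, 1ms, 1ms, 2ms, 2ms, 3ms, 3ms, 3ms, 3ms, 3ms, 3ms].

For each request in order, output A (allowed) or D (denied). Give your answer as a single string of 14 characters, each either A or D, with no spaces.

Simulating step by step:
  req#1 t=0ms: ALLOW
  req#2 t=0ms: ALLOW
  req#3 t=0ms: ALLOW
  req#4 t=0ms: DENY
  req#5 t=1ms: ALLOW
  req#6 t=1ms: ALLOW
  req#7 t=2ms: ALLOW
  req#8 t=2ms: ALLOW
  req#9 t=3ms: ALLOW
  req#10 t=3ms: ALLOW
  req#11 t=3ms: ALLOW
  req#12 t=3ms: DENY
  req#13 t=3ms: DENY
  req#14 t=3ms: DENY

Answer: AAADAAAAAAADDD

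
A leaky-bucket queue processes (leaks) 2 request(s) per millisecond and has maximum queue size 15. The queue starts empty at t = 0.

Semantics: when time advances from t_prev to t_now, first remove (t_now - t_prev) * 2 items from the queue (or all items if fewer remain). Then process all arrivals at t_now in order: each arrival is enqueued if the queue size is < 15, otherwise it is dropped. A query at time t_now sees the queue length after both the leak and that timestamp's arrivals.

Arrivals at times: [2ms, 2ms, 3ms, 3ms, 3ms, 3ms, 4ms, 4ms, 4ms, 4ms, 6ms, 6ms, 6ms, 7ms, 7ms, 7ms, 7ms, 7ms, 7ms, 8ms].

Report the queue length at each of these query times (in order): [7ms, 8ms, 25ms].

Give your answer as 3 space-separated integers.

Queue lengths at query times:
  query t=7ms: backlog = 9
  query t=8ms: backlog = 8
  query t=25ms: backlog = 0

Answer: 9 8 0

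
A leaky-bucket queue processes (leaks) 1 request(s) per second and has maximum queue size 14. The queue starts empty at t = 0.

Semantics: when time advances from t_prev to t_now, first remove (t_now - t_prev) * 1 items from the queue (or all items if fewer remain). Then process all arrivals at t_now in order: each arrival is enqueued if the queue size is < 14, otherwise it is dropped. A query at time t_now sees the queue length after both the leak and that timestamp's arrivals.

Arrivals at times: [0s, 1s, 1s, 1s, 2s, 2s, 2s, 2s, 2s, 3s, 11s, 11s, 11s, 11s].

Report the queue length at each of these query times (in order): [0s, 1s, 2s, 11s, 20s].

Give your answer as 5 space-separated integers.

Answer: 1 3 7 4 0

Derivation:
Queue lengths at query times:
  query t=0s: backlog = 1
  query t=1s: backlog = 3
  query t=2s: backlog = 7
  query t=11s: backlog = 4
  query t=20s: backlog = 0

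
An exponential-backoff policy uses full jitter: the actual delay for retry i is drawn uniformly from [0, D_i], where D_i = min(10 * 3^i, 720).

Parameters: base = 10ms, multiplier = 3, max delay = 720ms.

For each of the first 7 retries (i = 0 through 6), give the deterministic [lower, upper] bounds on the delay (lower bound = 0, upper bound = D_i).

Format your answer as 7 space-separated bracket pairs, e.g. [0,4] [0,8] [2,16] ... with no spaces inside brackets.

Answer: [0,10] [0,30] [0,90] [0,270] [0,720] [0,720] [0,720]

Derivation:
Computing bounds per retry:
  i=0: D_i=min(10*3^0,720)=10, bounds=[0,10]
  i=1: D_i=min(10*3^1,720)=30, bounds=[0,30]
  i=2: D_i=min(10*3^2,720)=90, bounds=[0,90]
  i=3: D_i=min(10*3^3,720)=270, bounds=[0,270]
  i=4: D_i=min(10*3^4,720)=720, bounds=[0,720]
  i=5: D_i=min(10*3^5,720)=720, bounds=[0,720]
  i=6: D_i=min(10*3^6,720)=720, bounds=[0,720]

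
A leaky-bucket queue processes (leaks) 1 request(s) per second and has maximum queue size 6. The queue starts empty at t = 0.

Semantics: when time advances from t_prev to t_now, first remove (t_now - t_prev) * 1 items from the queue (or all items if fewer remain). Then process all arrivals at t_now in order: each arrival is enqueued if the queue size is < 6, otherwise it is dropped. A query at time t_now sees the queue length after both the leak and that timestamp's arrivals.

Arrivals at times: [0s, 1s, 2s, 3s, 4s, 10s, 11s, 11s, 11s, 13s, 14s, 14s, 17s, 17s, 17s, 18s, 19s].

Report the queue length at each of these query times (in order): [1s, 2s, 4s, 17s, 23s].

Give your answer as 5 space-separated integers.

Queue lengths at query times:
  query t=1s: backlog = 1
  query t=2s: backlog = 1
  query t=4s: backlog = 1
  query t=17s: backlog = 3
  query t=23s: backlog = 0

Answer: 1 1 1 3 0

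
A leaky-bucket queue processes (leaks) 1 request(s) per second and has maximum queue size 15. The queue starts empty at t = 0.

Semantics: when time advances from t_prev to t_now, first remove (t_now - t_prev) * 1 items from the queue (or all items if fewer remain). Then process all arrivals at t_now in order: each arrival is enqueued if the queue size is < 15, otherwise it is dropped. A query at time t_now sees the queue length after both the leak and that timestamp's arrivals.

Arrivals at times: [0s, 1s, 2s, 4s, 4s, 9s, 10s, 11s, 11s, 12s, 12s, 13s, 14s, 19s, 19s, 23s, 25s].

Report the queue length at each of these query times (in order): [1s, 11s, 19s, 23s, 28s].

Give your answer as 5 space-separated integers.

Answer: 1 2 2 1 0

Derivation:
Queue lengths at query times:
  query t=1s: backlog = 1
  query t=11s: backlog = 2
  query t=19s: backlog = 2
  query t=23s: backlog = 1
  query t=28s: backlog = 0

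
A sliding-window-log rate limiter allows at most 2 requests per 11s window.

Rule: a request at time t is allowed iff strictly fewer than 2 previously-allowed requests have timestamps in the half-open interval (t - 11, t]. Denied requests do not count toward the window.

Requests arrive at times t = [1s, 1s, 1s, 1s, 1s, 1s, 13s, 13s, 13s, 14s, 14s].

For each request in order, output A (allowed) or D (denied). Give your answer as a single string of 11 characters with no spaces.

Tracking allowed requests in the window:
  req#1 t=1s: ALLOW
  req#2 t=1s: ALLOW
  req#3 t=1s: DENY
  req#4 t=1s: DENY
  req#5 t=1s: DENY
  req#6 t=1s: DENY
  req#7 t=13s: ALLOW
  req#8 t=13s: ALLOW
  req#9 t=13s: DENY
  req#10 t=14s: DENY
  req#11 t=14s: DENY

Answer: AADDDDAADDD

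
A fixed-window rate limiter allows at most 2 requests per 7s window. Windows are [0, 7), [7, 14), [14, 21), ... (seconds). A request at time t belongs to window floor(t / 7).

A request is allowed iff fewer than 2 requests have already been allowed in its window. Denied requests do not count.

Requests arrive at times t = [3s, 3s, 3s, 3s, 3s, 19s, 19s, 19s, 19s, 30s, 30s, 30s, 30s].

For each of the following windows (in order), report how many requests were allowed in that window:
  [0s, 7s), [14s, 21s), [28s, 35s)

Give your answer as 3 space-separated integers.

Answer: 2 2 2

Derivation:
Processing requests:
  req#1 t=3s (window 0): ALLOW
  req#2 t=3s (window 0): ALLOW
  req#3 t=3s (window 0): DENY
  req#4 t=3s (window 0): DENY
  req#5 t=3s (window 0): DENY
  req#6 t=19s (window 2): ALLOW
  req#7 t=19s (window 2): ALLOW
  req#8 t=19s (window 2): DENY
  req#9 t=19s (window 2): DENY
  req#10 t=30s (window 4): ALLOW
  req#11 t=30s (window 4): ALLOW
  req#12 t=30s (window 4): DENY
  req#13 t=30s (window 4): DENY

Allowed counts by window: 2 2 2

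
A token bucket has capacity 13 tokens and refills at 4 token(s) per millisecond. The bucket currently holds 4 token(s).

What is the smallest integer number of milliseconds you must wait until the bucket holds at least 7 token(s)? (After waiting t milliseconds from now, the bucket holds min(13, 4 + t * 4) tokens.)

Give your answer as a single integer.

Answer: 1

Derivation:
Need 4 + t * 4 >= 7, so t >= 3/4.
Smallest integer t = ceil(3/4) = 1.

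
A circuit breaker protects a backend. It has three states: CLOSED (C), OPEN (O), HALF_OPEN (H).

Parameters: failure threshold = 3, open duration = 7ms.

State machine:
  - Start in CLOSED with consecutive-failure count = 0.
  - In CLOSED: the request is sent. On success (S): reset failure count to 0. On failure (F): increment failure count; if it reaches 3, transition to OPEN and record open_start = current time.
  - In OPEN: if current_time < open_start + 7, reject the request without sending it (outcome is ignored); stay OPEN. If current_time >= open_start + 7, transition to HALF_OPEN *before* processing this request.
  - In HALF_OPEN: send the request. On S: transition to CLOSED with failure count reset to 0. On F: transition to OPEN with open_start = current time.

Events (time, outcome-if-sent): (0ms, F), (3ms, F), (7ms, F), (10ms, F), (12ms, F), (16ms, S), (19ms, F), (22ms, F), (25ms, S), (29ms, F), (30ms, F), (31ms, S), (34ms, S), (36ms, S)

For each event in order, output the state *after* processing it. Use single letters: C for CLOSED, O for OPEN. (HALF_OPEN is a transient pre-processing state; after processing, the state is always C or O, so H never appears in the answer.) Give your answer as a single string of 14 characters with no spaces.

Answer: CCOOOCCCCCCCCC

Derivation:
State after each event:
  event#1 t=0ms outcome=F: state=CLOSED
  event#2 t=3ms outcome=F: state=CLOSED
  event#3 t=7ms outcome=F: state=OPEN
  event#4 t=10ms outcome=F: state=OPEN
  event#5 t=12ms outcome=F: state=OPEN
  event#6 t=16ms outcome=S: state=CLOSED
  event#7 t=19ms outcome=F: state=CLOSED
  event#8 t=22ms outcome=F: state=CLOSED
  event#9 t=25ms outcome=S: state=CLOSED
  event#10 t=29ms outcome=F: state=CLOSED
  event#11 t=30ms outcome=F: state=CLOSED
  event#12 t=31ms outcome=S: state=CLOSED
  event#13 t=34ms outcome=S: state=CLOSED
  event#14 t=36ms outcome=S: state=CLOSED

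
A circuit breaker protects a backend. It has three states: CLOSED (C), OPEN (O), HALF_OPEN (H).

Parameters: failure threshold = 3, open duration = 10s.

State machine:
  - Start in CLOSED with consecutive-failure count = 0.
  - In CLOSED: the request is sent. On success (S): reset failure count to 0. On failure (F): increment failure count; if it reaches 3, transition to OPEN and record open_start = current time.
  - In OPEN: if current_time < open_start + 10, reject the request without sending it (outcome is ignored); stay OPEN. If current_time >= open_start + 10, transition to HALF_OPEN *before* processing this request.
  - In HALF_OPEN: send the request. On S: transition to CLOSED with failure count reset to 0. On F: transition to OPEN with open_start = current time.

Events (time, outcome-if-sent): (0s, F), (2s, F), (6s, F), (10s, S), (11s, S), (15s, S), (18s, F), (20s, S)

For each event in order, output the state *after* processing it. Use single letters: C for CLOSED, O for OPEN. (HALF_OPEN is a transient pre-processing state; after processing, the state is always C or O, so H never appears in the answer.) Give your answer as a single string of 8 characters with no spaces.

Answer: CCOOOOOO

Derivation:
State after each event:
  event#1 t=0s outcome=F: state=CLOSED
  event#2 t=2s outcome=F: state=CLOSED
  event#3 t=6s outcome=F: state=OPEN
  event#4 t=10s outcome=S: state=OPEN
  event#5 t=11s outcome=S: state=OPEN
  event#6 t=15s outcome=S: state=OPEN
  event#7 t=18s outcome=F: state=OPEN
  event#8 t=20s outcome=S: state=OPEN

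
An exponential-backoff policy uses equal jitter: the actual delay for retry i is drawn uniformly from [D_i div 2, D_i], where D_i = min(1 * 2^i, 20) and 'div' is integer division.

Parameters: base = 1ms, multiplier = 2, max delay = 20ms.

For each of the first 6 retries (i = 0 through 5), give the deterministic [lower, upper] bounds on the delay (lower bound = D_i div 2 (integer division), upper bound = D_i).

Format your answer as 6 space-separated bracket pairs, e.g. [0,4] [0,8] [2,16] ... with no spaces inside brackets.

Computing bounds per retry:
  i=0: D_i=min(1*2^0,20)=1, bounds=[0,1]
  i=1: D_i=min(1*2^1,20)=2, bounds=[1,2]
  i=2: D_i=min(1*2^2,20)=4, bounds=[2,4]
  i=3: D_i=min(1*2^3,20)=8, bounds=[4,8]
  i=4: D_i=min(1*2^4,20)=16, bounds=[8,16]
  i=5: D_i=min(1*2^5,20)=20, bounds=[10,20]

Answer: [0,1] [1,2] [2,4] [4,8] [8,16] [10,20]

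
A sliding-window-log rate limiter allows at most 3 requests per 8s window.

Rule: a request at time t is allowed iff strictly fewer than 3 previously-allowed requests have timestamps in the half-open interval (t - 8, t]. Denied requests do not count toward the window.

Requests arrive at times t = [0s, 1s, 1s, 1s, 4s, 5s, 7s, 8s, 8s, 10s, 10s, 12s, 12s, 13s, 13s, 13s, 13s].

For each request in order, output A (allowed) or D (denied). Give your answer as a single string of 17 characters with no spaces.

Tracking allowed requests in the window:
  req#1 t=0s: ALLOW
  req#2 t=1s: ALLOW
  req#3 t=1s: ALLOW
  req#4 t=1s: DENY
  req#5 t=4s: DENY
  req#6 t=5s: DENY
  req#7 t=7s: DENY
  req#8 t=8s: ALLOW
  req#9 t=8s: DENY
  req#10 t=10s: ALLOW
  req#11 t=10s: ALLOW
  req#12 t=12s: DENY
  req#13 t=12s: DENY
  req#14 t=13s: DENY
  req#15 t=13s: DENY
  req#16 t=13s: DENY
  req#17 t=13s: DENY

Answer: AAADDDDADAADDDDDD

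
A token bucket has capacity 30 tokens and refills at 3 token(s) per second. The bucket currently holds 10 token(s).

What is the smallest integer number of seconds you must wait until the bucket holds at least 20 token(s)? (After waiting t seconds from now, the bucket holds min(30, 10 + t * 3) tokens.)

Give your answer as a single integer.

Answer: 4

Derivation:
Need 10 + t * 3 >= 20, so t >= 10/3.
Smallest integer t = ceil(10/3) = 4.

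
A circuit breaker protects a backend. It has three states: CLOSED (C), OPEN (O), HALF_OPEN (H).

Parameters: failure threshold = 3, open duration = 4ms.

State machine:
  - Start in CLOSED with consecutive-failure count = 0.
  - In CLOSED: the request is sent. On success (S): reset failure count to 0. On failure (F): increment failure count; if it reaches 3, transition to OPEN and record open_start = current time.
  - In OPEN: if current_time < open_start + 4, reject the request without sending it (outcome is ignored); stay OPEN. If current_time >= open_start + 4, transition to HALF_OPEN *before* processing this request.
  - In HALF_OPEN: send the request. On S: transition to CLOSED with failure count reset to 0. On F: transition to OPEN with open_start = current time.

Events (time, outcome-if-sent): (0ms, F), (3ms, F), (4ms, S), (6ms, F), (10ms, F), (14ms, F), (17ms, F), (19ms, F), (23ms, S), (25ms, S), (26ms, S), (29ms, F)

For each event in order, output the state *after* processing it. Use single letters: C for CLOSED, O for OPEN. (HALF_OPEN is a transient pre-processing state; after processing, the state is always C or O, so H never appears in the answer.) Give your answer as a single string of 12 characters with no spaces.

State after each event:
  event#1 t=0ms outcome=F: state=CLOSED
  event#2 t=3ms outcome=F: state=CLOSED
  event#3 t=4ms outcome=S: state=CLOSED
  event#4 t=6ms outcome=F: state=CLOSED
  event#5 t=10ms outcome=F: state=CLOSED
  event#6 t=14ms outcome=F: state=OPEN
  event#7 t=17ms outcome=F: state=OPEN
  event#8 t=19ms outcome=F: state=OPEN
  event#9 t=23ms outcome=S: state=CLOSED
  event#10 t=25ms outcome=S: state=CLOSED
  event#11 t=26ms outcome=S: state=CLOSED
  event#12 t=29ms outcome=F: state=CLOSED

Answer: CCCCCOOOCCCC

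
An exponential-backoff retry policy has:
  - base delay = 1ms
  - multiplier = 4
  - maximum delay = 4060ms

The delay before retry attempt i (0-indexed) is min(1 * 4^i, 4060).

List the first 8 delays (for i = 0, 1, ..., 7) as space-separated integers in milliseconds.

Computing each delay:
  i=0: min(1*4^0, 4060) = 1
  i=1: min(1*4^1, 4060) = 4
  i=2: min(1*4^2, 4060) = 16
  i=3: min(1*4^3, 4060) = 64
  i=4: min(1*4^4, 4060) = 256
  i=5: min(1*4^5, 4060) = 1024
  i=6: min(1*4^6, 4060) = 4060
  i=7: min(1*4^7, 4060) = 4060

Answer: 1 4 16 64 256 1024 4060 4060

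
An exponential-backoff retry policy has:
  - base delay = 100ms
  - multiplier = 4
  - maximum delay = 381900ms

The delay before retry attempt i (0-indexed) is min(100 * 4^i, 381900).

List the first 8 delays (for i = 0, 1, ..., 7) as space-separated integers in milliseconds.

Answer: 100 400 1600 6400 25600 102400 381900 381900

Derivation:
Computing each delay:
  i=0: min(100*4^0, 381900) = 100
  i=1: min(100*4^1, 381900) = 400
  i=2: min(100*4^2, 381900) = 1600
  i=3: min(100*4^3, 381900) = 6400
  i=4: min(100*4^4, 381900) = 25600
  i=5: min(100*4^5, 381900) = 102400
  i=6: min(100*4^6, 381900) = 381900
  i=7: min(100*4^7, 381900) = 381900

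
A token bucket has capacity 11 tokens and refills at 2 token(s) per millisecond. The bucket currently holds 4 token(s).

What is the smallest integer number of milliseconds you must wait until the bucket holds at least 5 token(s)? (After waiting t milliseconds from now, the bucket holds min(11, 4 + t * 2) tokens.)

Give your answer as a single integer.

Answer: 1

Derivation:
Need 4 + t * 2 >= 5, so t >= 1/2.
Smallest integer t = ceil(1/2) = 1.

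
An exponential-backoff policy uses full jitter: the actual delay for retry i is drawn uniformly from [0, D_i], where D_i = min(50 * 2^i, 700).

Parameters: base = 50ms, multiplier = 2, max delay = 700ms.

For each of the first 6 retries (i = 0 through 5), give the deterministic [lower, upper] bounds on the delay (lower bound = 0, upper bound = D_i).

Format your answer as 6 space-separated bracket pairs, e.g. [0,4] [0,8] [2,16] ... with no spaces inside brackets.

Computing bounds per retry:
  i=0: D_i=min(50*2^0,700)=50, bounds=[0,50]
  i=1: D_i=min(50*2^1,700)=100, bounds=[0,100]
  i=2: D_i=min(50*2^2,700)=200, bounds=[0,200]
  i=3: D_i=min(50*2^3,700)=400, bounds=[0,400]
  i=4: D_i=min(50*2^4,700)=700, bounds=[0,700]
  i=5: D_i=min(50*2^5,700)=700, bounds=[0,700]

Answer: [0,50] [0,100] [0,200] [0,400] [0,700] [0,700]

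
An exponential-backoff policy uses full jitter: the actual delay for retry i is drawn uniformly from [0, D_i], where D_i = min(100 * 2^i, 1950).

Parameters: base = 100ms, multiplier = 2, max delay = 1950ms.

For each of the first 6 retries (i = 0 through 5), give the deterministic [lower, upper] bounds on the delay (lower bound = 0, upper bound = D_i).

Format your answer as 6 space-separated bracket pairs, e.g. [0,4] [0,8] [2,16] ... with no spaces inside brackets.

Computing bounds per retry:
  i=0: D_i=min(100*2^0,1950)=100, bounds=[0,100]
  i=1: D_i=min(100*2^1,1950)=200, bounds=[0,200]
  i=2: D_i=min(100*2^2,1950)=400, bounds=[0,400]
  i=3: D_i=min(100*2^3,1950)=800, bounds=[0,800]
  i=4: D_i=min(100*2^4,1950)=1600, bounds=[0,1600]
  i=5: D_i=min(100*2^5,1950)=1950, bounds=[0,1950]

Answer: [0,100] [0,200] [0,400] [0,800] [0,1600] [0,1950]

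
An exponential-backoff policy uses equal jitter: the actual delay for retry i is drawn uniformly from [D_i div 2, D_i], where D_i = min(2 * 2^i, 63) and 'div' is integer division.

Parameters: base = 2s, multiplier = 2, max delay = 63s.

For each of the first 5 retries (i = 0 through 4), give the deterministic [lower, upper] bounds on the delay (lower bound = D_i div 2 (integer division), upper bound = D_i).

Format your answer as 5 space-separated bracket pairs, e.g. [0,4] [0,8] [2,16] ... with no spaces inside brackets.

Computing bounds per retry:
  i=0: D_i=min(2*2^0,63)=2, bounds=[1,2]
  i=1: D_i=min(2*2^1,63)=4, bounds=[2,4]
  i=2: D_i=min(2*2^2,63)=8, bounds=[4,8]
  i=3: D_i=min(2*2^3,63)=16, bounds=[8,16]
  i=4: D_i=min(2*2^4,63)=32, bounds=[16,32]

Answer: [1,2] [2,4] [4,8] [8,16] [16,32]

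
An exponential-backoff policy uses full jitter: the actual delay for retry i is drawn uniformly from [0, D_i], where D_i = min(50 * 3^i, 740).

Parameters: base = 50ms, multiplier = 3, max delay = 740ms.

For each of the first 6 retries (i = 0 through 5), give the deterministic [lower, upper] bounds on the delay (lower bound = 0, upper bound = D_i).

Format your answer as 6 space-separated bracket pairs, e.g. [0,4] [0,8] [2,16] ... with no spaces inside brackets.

Computing bounds per retry:
  i=0: D_i=min(50*3^0,740)=50, bounds=[0,50]
  i=1: D_i=min(50*3^1,740)=150, bounds=[0,150]
  i=2: D_i=min(50*3^2,740)=450, bounds=[0,450]
  i=3: D_i=min(50*3^3,740)=740, bounds=[0,740]
  i=4: D_i=min(50*3^4,740)=740, bounds=[0,740]
  i=5: D_i=min(50*3^5,740)=740, bounds=[0,740]

Answer: [0,50] [0,150] [0,450] [0,740] [0,740] [0,740]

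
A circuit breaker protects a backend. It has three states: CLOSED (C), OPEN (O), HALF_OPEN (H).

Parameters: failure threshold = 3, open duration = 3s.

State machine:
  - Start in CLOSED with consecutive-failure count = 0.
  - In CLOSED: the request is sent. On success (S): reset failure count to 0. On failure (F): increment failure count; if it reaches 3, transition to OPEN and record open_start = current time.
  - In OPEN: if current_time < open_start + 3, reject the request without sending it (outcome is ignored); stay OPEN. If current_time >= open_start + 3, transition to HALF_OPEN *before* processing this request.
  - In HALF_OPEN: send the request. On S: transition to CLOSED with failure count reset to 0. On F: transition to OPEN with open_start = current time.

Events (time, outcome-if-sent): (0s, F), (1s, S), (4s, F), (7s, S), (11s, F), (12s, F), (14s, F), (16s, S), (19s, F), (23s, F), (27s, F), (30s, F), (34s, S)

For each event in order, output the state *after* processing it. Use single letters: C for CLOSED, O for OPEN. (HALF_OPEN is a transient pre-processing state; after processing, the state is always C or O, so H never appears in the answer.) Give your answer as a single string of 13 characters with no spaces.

State after each event:
  event#1 t=0s outcome=F: state=CLOSED
  event#2 t=1s outcome=S: state=CLOSED
  event#3 t=4s outcome=F: state=CLOSED
  event#4 t=7s outcome=S: state=CLOSED
  event#5 t=11s outcome=F: state=CLOSED
  event#6 t=12s outcome=F: state=CLOSED
  event#7 t=14s outcome=F: state=OPEN
  event#8 t=16s outcome=S: state=OPEN
  event#9 t=19s outcome=F: state=OPEN
  event#10 t=23s outcome=F: state=OPEN
  event#11 t=27s outcome=F: state=OPEN
  event#12 t=30s outcome=F: state=OPEN
  event#13 t=34s outcome=S: state=CLOSED

Answer: CCCCCCOOOOOOC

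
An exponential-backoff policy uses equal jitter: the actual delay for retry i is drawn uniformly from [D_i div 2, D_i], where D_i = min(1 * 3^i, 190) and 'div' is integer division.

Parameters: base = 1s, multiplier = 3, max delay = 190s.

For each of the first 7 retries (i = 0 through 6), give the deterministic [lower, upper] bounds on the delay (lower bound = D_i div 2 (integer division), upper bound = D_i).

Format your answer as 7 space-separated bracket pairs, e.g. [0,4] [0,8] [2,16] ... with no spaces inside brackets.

Answer: [0,1] [1,3] [4,9] [13,27] [40,81] [95,190] [95,190]

Derivation:
Computing bounds per retry:
  i=0: D_i=min(1*3^0,190)=1, bounds=[0,1]
  i=1: D_i=min(1*3^1,190)=3, bounds=[1,3]
  i=2: D_i=min(1*3^2,190)=9, bounds=[4,9]
  i=3: D_i=min(1*3^3,190)=27, bounds=[13,27]
  i=4: D_i=min(1*3^4,190)=81, bounds=[40,81]
  i=5: D_i=min(1*3^5,190)=190, bounds=[95,190]
  i=6: D_i=min(1*3^6,190)=190, bounds=[95,190]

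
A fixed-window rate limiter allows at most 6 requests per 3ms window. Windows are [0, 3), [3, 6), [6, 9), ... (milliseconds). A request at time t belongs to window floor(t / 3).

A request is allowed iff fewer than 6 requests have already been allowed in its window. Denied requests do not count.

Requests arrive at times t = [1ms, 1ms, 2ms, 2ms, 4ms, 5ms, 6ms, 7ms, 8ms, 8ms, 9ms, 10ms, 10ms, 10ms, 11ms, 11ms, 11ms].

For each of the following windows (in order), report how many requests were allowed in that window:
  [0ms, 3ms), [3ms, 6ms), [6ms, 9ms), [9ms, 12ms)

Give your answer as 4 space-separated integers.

Processing requests:
  req#1 t=1ms (window 0): ALLOW
  req#2 t=1ms (window 0): ALLOW
  req#3 t=2ms (window 0): ALLOW
  req#4 t=2ms (window 0): ALLOW
  req#5 t=4ms (window 1): ALLOW
  req#6 t=5ms (window 1): ALLOW
  req#7 t=6ms (window 2): ALLOW
  req#8 t=7ms (window 2): ALLOW
  req#9 t=8ms (window 2): ALLOW
  req#10 t=8ms (window 2): ALLOW
  req#11 t=9ms (window 3): ALLOW
  req#12 t=10ms (window 3): ALLOW
  req#13 t=10ms (window 3): ALLOW
  req#14 t=10ms (window 3): ALLOW
  req#15 t=11ms (window 3): ALLOW
  req#16 t=11ms (window 3): ALLOW
  req#17 t=11ms (window 3): DENY

Allowed counts by window: 4 2 4 6

Answer: 4 2 4 6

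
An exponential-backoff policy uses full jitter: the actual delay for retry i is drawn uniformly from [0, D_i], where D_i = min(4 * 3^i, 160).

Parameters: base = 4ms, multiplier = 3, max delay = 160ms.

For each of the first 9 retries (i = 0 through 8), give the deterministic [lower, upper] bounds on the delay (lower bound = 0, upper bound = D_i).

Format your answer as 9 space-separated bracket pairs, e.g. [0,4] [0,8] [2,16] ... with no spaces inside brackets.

Answer: [0,4] [0,12] [0,36] [0,108] [0,160] [0,160] [0,160] [0,160] [0,160]

Derivation:
Computing bounds per retry:
  i=0: D_i=min(4*3^0,160)=4, bounds=[0,4]
  i=1: D_i=min(4*3^1,160)=12, bounds=[0,12]
  i=2: D_i=min(4*3^2,160)=36, bounds=[0,36]
  i=3: D_i=min(4*3^3,160)=108, bounds=[0,108]
  i=4: D_i=min(4*3^4,160)=160, bounds=[0,160]
  i=5: D_i=min(4*3^5,160)=160, bounds=[0,160]
  i=6: D_i=min(4*3^6,160)=160, bounds=[0,160]
  i=7: D_i=min(4*3^7,160)=160, bounds=[0,160]
  i=8: D_i=min(4*3^8,160)=160, bounds=[0,160]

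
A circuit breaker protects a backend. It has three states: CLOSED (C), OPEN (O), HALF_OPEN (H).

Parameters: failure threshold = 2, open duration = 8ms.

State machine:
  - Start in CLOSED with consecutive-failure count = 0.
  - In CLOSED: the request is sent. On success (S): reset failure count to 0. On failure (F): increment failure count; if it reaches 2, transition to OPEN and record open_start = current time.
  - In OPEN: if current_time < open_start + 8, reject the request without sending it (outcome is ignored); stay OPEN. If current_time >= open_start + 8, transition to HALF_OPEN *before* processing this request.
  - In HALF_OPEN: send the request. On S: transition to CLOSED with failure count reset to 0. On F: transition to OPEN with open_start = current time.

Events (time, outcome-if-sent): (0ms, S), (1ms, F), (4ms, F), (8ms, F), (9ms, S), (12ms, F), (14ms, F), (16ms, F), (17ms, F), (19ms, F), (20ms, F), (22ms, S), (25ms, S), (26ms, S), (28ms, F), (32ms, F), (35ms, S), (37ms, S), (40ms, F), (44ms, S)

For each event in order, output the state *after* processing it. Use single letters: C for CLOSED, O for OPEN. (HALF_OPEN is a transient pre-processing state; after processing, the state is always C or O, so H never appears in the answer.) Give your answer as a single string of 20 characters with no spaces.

Answer: CCOOOOOOOOOOOOOOOCCC

Derivation:
State after each event:
  event#1 t=0ms outcome=S: state=CLOSED
  event#2 t=1ms outcome=F: state=CLOSED
  event#3 t=4ms outcome=F: state=OPEN
  event#4 t=8ms outcome=F: state=OPEN
  event#5 t=9ms outcome=S: state=OPEN
  event#6 t=12ms outcome=F: state=OPEN
  event#7 t=14ms outcome=F: state=OPEN
  event#8 t=16ms outcome=F: state=OPEN
  event#9 t=17ms outcome=F: state=OPEN
  event#10 t=19ms outcome=F: state=OPEN
  event#11 t=20ms outcome=F: state=OPEN
  event#12 t=22ms outcome=S: state=OPEN
  event#13 t=25ms outcome=S: state=OPEN
  event#14 t=26ms outcome=S: state=OPEN
  event#15 t=28ms outcome=F: state=OPEN
  event#16 t=32ms outcome=F: state=OPEN
  event#17 t=35ms outcome=S: state=OPEN
  event#18 t=37ms outcome=S: state=CLOSED
  event#19 t=40ms outcome=F: state=CLOSED
  event#20 t=44ms outcome=S: state=CLOSED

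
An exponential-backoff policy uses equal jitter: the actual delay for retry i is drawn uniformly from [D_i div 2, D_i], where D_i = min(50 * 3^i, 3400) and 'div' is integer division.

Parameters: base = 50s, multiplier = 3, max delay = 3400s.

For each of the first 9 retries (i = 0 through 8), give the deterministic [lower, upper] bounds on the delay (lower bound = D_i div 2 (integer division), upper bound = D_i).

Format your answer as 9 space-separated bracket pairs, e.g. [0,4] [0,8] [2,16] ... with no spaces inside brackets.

Answer: [25,50] [75,150] [225,450] [675,1350] [1700,3400] [1700,3400] [1700,3400] [1700,3400] [1700,3400]

Derivation:
Computing bounds per retry:
  i=0: D_i=min(50*3^0,3400)=50, bounds=[25,50]
  i=1: D_i=min(50*3^1,3400)=150, bounds=[75,150]
  i=2: D_i=min(50*3^2,3400)=450, bounds=[225,450]
  i=3: D_i=min(50*3^3,3400)=1350, bounds=[675,1350]
  i=4: D_i=min(50*3^4,3400)=3400, bounds=[1700,3400]
  i=5: D_i=min(50*3^5,3400)=3400, bounds=[1700,3400]
  i=6: D_i=min(50*3^6,3400)=3400, bounds=[1700,3400]
  i=7: D_i=min(50*3^7,3400)=3400, bounds=[1700,3400]
  i=8: D_i=min(50*3^8,3400)=3400, bounds=[1700,3400]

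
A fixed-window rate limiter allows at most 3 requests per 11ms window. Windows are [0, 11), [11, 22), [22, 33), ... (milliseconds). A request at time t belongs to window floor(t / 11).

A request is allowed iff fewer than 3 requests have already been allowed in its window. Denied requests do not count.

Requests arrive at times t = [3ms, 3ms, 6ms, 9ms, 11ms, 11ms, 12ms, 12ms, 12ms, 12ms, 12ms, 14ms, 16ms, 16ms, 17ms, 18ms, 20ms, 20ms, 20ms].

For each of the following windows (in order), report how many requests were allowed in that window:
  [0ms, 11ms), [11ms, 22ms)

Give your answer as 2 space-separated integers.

Answer: 3 3

Derivation:
Processing requests:
  req#1 t=3ms (window 0): ALLOW
  req#2 t=3ms (window 0): ALLOW
  req#3 t=6ms (window 0): ALLOW
  req#4 t=9ms (window 0): DENY
  req#5 t=11ms (window 1): ALLOW
  req#6 t=11ms (window 1): ALLOW
  req#7 t=12ms (window 1): ALLOW
  req#8 t=12ms (window 1): DENY
  req#9 t=12ms (window 1): DENY
  req#10 t=12ms (window 1): DENY
  req#11 t=12ms (window 1): DENY
  req#12 t=14ms (window 1): DENY
  req#13 t=16ms (window 1): DENY
  req#14 t=16ms (window 1): DENY
  req#15 t=17ms (window 1): DENY
  req#16 t=18ms (window 1): DENY
  req#17 t=20ms (window 1): DENY
  req#18 t=20ms (window 1): DENY
  req#19 t=20ms (window 1): DENY

Allowed counts by window: 3 3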